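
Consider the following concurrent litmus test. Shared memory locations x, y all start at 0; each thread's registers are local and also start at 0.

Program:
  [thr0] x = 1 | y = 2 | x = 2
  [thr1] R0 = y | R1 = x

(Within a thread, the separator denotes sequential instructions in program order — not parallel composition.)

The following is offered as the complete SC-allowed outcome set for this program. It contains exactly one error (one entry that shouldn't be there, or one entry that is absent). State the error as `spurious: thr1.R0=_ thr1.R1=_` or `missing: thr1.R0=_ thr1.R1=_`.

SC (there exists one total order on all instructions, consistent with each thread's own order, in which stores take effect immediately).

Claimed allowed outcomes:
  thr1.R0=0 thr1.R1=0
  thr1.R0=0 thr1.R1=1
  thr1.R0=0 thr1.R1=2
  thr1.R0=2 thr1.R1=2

outcome vector order: (thr1.R0,thr1.R1)
under SC → <0 0>; <0 1>; <0 2>; <2 1>; <2 2>
SC∖claimed = {<2 1>}

missing: thr1.R0=2 thr1.R1=1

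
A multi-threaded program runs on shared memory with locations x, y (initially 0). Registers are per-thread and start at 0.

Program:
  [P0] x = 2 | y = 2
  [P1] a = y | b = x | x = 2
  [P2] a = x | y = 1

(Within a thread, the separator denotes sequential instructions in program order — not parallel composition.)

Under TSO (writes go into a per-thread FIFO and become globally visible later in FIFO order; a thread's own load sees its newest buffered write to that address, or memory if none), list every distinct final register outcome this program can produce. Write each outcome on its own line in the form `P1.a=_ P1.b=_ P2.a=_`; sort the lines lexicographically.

outcome vector order: (P1.a,P1.b,P2.a)
|TSO outcomes| = 9

P1.a=0 P1.b=0 P2.a=0
P1.a=0 P1.b=0 P2.a=2
P1.a=0 P1.b=2 P2.a=0
P1.a=0 P1.b=2 P2.a=2
P1.a=1 P1.b=0 P2.a=0
P1.a=1 P1.b=2 P2.a=0
P1.a=1 P1.b=2 P2.a=2
P1.a=2 P1.b=2 P2.a=0
P1.a=2 P1.b=2 P2.a=2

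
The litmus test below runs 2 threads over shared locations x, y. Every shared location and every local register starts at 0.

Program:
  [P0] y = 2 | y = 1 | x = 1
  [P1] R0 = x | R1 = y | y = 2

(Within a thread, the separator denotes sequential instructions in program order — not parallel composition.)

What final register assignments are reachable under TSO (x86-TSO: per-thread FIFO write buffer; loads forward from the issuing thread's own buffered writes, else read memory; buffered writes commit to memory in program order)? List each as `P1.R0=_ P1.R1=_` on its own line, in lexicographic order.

outcome vector order: (P1.R0,P1.R1)
|TSO outcomes| = 4

P1.R0=0 P1.R1=0
P1.R0=0 P1.R1=1
P1.R0=0 P1.R1=2
P1.R0=1 P1.R1=1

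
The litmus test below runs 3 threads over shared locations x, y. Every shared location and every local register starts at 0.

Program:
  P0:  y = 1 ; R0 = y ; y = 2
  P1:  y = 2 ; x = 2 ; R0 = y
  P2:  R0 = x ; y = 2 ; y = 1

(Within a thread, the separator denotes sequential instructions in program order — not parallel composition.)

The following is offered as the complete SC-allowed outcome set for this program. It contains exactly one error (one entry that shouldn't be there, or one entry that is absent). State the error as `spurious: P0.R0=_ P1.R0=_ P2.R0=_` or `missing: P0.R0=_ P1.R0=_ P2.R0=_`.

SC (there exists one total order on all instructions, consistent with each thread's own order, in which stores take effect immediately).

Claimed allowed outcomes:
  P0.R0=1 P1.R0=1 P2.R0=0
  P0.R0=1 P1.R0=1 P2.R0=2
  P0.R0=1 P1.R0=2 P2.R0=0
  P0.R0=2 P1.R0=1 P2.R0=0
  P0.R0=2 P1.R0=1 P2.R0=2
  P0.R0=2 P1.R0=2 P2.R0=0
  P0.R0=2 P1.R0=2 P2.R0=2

outcome vector order: (P0.R0,P1.R0,P2.R0)
[SC] allowed = {(1,1,0); (1,1,2); (1,2,0); (1,2,2); (2,1,0); (2,1,2); (2,2,0); (2,2,2)}
SC∖claimed = {(1,2,2)}

missing: P0.R0=1 P1.R0=2 P2.R0=2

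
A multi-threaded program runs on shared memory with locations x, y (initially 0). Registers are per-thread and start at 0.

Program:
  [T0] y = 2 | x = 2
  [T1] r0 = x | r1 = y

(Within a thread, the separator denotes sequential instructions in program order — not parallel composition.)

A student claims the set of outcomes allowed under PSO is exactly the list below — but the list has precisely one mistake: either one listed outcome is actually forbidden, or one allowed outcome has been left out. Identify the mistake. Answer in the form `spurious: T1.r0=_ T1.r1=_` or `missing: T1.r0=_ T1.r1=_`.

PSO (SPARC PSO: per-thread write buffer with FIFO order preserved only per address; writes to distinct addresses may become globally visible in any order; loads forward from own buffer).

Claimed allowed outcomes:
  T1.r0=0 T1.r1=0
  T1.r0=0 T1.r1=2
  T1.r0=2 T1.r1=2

missing: T1.r0=2 T1.r1=0

outcome vector order: (T1.r0,T1.r1)
PSO: 4 outcomes — {<0 0>, <0 2>, <2 0>, <2 2>}
PSO∖claimed = {<2 0>}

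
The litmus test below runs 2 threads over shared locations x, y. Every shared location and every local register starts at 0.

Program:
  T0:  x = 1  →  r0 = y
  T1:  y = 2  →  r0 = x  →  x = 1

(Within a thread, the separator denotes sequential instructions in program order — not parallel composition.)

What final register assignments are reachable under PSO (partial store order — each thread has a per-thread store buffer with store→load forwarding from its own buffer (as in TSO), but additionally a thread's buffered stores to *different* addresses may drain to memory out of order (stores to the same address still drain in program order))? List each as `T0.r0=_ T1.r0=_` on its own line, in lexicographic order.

outcome vector order: (T0.r0,T1.r0)
|PSO outcomes| = 4

T0.r0=0 T1.r0=0
T0.r0=0 T1.r0=1
T0.r0=2 T1.r0=0
T0.r0=2 T1.r0=1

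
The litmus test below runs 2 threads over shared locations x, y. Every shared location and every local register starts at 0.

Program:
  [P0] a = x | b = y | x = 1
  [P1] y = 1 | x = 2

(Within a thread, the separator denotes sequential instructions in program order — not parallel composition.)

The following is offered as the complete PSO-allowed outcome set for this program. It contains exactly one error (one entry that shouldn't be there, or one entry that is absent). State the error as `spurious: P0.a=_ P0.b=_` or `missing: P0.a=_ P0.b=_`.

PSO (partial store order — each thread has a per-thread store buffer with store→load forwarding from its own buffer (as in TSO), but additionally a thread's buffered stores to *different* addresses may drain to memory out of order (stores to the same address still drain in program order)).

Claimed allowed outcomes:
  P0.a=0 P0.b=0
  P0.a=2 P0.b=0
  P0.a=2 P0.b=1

missing: P0.a=0 P0.b=1

outcome vector order: (P0.a,P0.b)
PSO (4): 00; 01; 20; 21
PSO∖claimed = {01}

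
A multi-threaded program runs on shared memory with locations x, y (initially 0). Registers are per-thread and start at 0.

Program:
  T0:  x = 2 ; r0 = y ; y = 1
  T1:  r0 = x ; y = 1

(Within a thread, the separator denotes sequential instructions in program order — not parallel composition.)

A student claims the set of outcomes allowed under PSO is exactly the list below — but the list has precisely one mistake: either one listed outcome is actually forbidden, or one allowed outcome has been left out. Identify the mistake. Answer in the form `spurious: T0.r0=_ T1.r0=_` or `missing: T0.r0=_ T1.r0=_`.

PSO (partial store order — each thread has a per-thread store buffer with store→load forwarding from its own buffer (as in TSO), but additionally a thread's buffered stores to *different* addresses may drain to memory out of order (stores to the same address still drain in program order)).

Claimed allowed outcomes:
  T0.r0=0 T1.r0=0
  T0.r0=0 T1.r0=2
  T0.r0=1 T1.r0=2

missing: T0.r0=1 T1.r0=0

outcome vector order: (T0.r0,T1.r0)
PSO (4): <0 0>; <0 2>; <1 0>; <1 2>
PSO∖claimed = {<1 0>}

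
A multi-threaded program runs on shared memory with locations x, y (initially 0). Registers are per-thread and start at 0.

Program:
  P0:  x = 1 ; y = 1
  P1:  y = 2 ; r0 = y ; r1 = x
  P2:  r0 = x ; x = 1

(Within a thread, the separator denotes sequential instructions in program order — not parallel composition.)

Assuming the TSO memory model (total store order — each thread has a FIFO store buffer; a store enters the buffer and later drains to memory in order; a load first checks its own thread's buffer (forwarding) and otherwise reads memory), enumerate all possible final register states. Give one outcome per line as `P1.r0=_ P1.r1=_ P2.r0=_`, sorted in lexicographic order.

outcome vector order: (P1.r0,P1.r1,P2.r0)
|TSO outcomes| = 6

P1.r0=1 P1.r1=1 P2.r0=0
P1.r0=1 P1.r1=1 P2.r0=1
P1.r0=2 P1.r1=0 P2.r0=0
P1.r0=2 P1.r1=0 P2.r0=1
P1.r0=2 P1.r1=1 P2.r0=0
P1.r0=2 P1.r1=1 P2.r0=1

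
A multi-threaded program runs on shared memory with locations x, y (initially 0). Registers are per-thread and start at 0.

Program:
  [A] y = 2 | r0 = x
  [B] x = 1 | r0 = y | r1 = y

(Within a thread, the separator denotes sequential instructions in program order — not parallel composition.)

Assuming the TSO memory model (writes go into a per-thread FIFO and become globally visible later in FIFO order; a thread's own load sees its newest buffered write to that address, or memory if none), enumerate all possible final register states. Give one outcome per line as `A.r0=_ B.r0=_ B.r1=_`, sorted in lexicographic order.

A.r0=0 B.r0=0 B.r1=0
A.r0=0 B.r0=0 B.r1=2
A.r0=0 B.r0=2 B.r1=2
A.r0=1 B.r0=0 B.r1=0
A.r0=1 B.r0=0 B.r1=2
A.r0=1 B.r0=2 B.r1=2

outcome vector order: (A.r0,B.r0,B.r1)
|TSO outcomes| = 6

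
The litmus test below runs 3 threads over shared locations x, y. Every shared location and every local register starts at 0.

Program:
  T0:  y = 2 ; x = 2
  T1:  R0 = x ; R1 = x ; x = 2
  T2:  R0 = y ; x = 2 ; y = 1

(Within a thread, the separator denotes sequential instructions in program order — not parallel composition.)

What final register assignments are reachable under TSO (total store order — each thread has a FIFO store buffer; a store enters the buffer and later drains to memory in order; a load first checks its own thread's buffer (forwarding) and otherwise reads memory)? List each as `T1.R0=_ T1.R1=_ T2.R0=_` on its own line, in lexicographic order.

T1.R0=0 T1.R1=0 T2.R0=0
T1.R0=0 T1.R1=0 T2.R0=2
T1.R0=0 T1.R1=2 T2.R0=0
T1.R0=0 T1.R1=2 T2.R0=2
T1.R0=2 T1.R1=2 T2.R0=0
T1.R0=2 T1.R1=2 T2.R0=2

outcome vector order: (T1.R0,T1.R1,T2.R0)
|TSO outcomes| = 6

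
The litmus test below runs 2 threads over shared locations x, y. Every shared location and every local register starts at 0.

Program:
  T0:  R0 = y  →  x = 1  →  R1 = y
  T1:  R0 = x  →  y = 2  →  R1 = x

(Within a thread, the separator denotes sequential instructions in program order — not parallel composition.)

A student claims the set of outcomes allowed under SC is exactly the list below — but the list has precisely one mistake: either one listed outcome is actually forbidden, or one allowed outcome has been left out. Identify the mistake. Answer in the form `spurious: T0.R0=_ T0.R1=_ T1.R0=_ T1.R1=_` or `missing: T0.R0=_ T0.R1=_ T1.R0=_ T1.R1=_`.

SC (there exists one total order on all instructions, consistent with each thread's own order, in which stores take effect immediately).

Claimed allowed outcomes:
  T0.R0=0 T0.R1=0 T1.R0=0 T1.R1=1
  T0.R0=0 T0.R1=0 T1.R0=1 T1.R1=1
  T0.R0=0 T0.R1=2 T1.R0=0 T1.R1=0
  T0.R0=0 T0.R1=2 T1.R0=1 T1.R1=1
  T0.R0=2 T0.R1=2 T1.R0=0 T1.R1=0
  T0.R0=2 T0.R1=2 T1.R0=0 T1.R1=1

missing: T0.R0=0 T0.R1=2 T1.R0=0 T1.R1=1

outcome vector order: (T0.R0,T0.R1,T1.R0,T1.R1)
SC (7): 0/0/0/1; 0/0/1/1; 0/2/0/0; 0/2/0/1; 0/2/1/1; 2/2/0/0; 2/2/0/1
SC∖claimed = {0/2/0/1}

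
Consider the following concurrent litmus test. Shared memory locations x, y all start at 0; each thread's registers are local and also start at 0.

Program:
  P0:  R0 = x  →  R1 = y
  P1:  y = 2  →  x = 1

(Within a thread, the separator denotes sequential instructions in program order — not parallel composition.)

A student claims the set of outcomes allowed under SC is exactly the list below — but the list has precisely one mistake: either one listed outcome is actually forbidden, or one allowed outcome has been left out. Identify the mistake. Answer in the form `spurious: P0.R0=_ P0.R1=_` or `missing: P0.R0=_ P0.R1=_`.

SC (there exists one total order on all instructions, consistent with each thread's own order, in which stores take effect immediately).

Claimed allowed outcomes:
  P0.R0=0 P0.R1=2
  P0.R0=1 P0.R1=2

missing: P0.R0=0 P0.R1=0

outcome vector order: (P0.R0,P0.R1)
[SC] allowed = {00; 02; 12}
SC∖claimed = {00}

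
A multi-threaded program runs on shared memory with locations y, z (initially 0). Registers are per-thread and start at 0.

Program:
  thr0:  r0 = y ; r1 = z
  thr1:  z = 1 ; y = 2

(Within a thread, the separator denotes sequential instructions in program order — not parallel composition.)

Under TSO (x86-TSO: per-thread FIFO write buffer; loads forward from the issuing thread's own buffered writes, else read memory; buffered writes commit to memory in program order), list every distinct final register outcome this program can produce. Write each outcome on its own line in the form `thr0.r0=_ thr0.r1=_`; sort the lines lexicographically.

thr0.r0=0 thr0.r1=0
thr0.r0=0 thr0.r1=1
thr0.r0=2 thr0.r1=1

outcome vector order: (thr0.r0,thr0.r1)
|TSO outcomes| = 3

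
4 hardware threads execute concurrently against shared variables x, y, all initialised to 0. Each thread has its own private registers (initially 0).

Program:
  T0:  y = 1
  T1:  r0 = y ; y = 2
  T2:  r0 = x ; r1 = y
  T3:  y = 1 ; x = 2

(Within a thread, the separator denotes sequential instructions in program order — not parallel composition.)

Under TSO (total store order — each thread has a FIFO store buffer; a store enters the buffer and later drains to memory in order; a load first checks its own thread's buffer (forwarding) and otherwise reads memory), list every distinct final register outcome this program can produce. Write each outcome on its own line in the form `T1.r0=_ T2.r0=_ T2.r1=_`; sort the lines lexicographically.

outcome vector order: (T1.r0,T2.r0,T2.r1)
|TSO outcomes| = 10

T1.r0=0 T2.r0=0 T2.r1=0
T1.r0=0 T2.r0=0 T2.r1=1
T1.r0=0 T2.r0=0 T2.r1=2
T1.r0=0 T2.r0=2 T2.r1=1
T1.r0=0 T2.r0=2 T2.r1=2
T1.r0=1 T2.r0=0 T2.r1=0
T1.r0=1 T2.r0=0 T2.r1=1
T1.r0=1 T2.r0=0 T2.r1=2
T1.r0=1 T2.r0=2 T2.r1=1
T1.r0=1 T2.r0=2 T2.r1=2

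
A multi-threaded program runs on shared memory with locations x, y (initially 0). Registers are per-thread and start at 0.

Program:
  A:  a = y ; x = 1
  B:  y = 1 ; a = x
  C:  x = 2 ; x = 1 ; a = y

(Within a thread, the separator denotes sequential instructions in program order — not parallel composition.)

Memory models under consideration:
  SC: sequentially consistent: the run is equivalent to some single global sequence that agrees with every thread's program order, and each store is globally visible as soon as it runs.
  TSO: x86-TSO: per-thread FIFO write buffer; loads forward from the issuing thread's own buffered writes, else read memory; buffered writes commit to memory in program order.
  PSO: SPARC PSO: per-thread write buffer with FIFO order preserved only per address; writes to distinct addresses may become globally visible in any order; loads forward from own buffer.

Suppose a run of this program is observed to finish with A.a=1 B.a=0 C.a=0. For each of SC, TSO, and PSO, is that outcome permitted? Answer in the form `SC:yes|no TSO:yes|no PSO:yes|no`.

outcome vector order: (A.a,B.a,C.a)
[SC] allowed = {001, 010, 011, 021, 101, 110, 111, 121}
[TSO] allowed = {000, 001, 010, 011, 020, 021, 100, 101, 110, 111, 120, 121}
[PSO] allowed = {000, 001, 010, 011, 020, 021, 100, 101, 110, 111, 120, 121}
target 100 ∈ {TSO,PSO}

SC:no TSO:yes PSO:yes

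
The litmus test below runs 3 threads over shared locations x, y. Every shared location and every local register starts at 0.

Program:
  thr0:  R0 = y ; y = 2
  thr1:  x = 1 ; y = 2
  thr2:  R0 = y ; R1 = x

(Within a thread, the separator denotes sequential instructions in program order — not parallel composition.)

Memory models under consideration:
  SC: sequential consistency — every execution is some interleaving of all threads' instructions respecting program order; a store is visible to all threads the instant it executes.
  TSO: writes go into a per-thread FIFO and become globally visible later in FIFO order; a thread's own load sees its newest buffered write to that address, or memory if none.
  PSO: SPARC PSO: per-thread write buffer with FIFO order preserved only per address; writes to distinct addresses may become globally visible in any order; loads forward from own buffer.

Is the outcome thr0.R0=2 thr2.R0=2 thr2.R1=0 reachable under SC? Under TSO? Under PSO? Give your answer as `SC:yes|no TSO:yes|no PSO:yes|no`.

SC:no TSO:no PSO:yes

outcome vector order: (thr0.R0,thr2.R0,thr2.R1)
SC: 7 outcomes — {0/0/0 0/0/1 0/2/0 0/2/1 2/0/0 2/0/1 2/2/1}
TSO: 7 outcomes — {0/0/0 0/0/1 0/2/0 0/2/1 2/0/0 2/0/1 2/2/1}
PSO: 8 outcomes — {0/0/0 0/0/1 0/2/0 0/2/1 2/0/0 2/0/1 2/2/0 2/2/1}
target 2/2/0 ∈ {PSO}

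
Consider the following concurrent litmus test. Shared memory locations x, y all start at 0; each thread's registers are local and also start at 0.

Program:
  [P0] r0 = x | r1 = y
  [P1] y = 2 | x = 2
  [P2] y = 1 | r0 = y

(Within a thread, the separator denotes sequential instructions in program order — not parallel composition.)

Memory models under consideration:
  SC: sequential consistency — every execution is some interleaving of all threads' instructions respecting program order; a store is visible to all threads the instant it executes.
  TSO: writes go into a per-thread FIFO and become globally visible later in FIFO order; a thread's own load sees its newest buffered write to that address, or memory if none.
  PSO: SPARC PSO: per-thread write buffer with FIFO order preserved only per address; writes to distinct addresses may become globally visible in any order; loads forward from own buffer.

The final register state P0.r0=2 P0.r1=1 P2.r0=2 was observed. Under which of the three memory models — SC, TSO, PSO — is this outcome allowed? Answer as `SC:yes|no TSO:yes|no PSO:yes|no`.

outcome vector order: (P0.r0,P0.r1,P2.r0)
SC (9): 0/0/1; 0/0/2; 0/1/1; 0/1/2; 0/2/1; 0/2/2; 2/1/1; 2/2/1; 2/2/2
TSO (9): 0/0/1; 0/0/2; 0/1/1; 0/1/2; 0/2/1; 0/2/2; 2/1/1; 2/2/1; 2/2/2
PSO (12): 0/0/1; 0/0/2; 0/1/1; 0/1/2; 0/2/1; 0/2/2; 2/0/1; 2/0/2; 2/1/1; 2/1/2; 2/2/1; 2/2/2
target 2/1/2 ∈ {PSO}

SC:no TSO:no PSO:yes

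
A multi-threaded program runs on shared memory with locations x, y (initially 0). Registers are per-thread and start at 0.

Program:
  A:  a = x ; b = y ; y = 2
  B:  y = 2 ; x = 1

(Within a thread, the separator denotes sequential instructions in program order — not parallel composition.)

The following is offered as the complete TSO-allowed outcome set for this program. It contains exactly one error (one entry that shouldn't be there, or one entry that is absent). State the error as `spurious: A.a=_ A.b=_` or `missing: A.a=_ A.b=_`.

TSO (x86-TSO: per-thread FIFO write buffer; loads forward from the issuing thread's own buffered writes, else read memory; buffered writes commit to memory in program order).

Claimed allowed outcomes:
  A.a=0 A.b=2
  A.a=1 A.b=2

outcome vector order: (A.a,A.b)
[TSO] allowed = {(0,0); (0,2); (1,2)}
TSO∖claimed = {(0,0)}

missing: A.a=0 A.b=0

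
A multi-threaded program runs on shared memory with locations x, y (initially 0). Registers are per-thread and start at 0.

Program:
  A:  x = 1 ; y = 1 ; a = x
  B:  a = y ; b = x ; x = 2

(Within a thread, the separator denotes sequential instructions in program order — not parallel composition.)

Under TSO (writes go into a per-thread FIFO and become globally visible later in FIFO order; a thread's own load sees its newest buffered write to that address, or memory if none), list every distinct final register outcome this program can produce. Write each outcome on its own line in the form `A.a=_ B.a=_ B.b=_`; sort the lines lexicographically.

A.a=1 B.a=0 B.b=0
A.a=1 B.a=0 B.b=1
A.a=1 B.a=1 B.b=1
A.a=2 B.a=0 B.b=0
A.a=2 B.a=0 B.b=1
A.a=2 B.a=1 B.b=1

outcome vector order: (A.a,B.a,B.b)
|TSO outcomes| = 6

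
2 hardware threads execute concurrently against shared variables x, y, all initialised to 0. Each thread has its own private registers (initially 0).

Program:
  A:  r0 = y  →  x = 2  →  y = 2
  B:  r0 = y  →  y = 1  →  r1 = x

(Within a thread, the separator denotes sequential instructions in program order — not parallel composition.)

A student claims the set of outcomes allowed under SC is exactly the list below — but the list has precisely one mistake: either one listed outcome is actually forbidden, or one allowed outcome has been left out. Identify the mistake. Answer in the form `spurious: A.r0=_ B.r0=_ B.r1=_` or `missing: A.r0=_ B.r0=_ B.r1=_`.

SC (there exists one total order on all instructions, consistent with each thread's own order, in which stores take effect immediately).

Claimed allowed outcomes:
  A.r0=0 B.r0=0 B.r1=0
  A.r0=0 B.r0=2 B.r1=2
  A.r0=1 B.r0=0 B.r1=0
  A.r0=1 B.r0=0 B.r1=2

missing: A.r0=0 B.r0=0 B.r1=2

outcome vector order: (A.r0,B.r0,B.r1)
under SC → 000 002 022 100 102
SC∖claimed = {002}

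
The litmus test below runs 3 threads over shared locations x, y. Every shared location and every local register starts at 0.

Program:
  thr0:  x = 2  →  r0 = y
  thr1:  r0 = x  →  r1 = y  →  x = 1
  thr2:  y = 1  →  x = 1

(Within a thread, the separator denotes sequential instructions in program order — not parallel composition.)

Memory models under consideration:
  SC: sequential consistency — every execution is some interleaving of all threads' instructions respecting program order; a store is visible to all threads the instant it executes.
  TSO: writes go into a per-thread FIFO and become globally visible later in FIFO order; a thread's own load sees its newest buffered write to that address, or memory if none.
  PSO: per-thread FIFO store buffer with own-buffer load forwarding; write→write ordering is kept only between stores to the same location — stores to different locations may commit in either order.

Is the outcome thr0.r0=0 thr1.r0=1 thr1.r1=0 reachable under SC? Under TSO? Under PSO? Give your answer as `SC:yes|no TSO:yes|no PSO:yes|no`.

outcome vector order: (thr0.r0,thr1.r0,thr1.r1)
[SC] allowed = {000; 001; 011; 020; 021; 100; 101; 111; 120; 121}
[TSO] allowed = {000; 001; 011; 020; 021; 100; 101; 111; 120; 121}
[PSO] allowed = {000; 001; 010; 011; 020; 021; 100; 101; 110; 111; 120; 121}
target 010 ∈ {PSO}

SC:no TSO:no PSO:yes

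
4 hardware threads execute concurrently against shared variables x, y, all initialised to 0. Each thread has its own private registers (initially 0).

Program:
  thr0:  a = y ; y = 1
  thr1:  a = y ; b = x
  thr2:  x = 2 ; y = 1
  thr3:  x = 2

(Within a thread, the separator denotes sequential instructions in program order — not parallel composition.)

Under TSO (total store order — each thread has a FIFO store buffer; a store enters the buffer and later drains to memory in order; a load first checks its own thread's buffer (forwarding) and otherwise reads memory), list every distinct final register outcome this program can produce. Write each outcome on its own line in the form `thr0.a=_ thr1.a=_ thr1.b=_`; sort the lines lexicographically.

thr0.a=0 thr1.a=0 thr1.b=0
thr0.a=0 thr1.a=0 thr1.b=2
thr0.a=0 thr1.a=1 thr1.b=0
thr0.a=0 thr1.a=1 thr1.b=2
thr0.a=1 thr1.a=0 thr1.b=0
thr0.a=1 thr1.a=0 thr1.b=2
thr0.a=1 thr1.a=1 thr1.b=2

outcome vector order: (thr0.a,thr1.a,thr1.b)
|TSO outcomes| = 7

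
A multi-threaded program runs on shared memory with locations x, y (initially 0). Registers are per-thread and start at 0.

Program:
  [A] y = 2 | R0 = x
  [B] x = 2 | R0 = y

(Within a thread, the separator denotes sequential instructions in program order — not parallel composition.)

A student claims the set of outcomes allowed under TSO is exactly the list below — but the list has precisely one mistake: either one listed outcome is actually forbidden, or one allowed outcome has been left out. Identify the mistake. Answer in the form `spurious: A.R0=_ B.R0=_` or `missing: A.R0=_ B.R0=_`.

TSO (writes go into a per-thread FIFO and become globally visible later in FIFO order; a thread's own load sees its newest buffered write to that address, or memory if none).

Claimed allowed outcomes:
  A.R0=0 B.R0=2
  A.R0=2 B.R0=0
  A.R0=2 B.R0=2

outcome vector order: (A.R0,B.R0)
TSO (4): 0/0; 0/2; 2/0; 2/2
TSO∖claimed = {0/0}

missing: A.R0=0 B.R0=0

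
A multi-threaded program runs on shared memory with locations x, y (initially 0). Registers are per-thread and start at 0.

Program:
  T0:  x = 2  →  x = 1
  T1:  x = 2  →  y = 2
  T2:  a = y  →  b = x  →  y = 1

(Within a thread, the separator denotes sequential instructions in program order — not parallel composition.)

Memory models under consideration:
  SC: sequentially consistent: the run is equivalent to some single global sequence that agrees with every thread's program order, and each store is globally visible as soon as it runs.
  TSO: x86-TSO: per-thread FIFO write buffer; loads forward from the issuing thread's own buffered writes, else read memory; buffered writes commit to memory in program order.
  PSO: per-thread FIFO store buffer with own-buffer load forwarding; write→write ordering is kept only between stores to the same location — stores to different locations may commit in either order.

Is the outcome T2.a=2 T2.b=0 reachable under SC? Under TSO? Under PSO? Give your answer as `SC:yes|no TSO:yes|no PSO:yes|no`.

outcome vector order: (T2.a,T2.b)
SC: 5 outcomes — {0/0; 0/1; 0/2; 2/1; 2/2}
TSO: 5 outcomes — {0/0; 0/1; 0/2; 2/1; 2/2}
PSO: 6 outcomes — {0/0; 0/1; 0/2; 2/0; 2/1; 2/2}
target 2/0 ∈ {PSO}

SC:no TSO:no PSO:yes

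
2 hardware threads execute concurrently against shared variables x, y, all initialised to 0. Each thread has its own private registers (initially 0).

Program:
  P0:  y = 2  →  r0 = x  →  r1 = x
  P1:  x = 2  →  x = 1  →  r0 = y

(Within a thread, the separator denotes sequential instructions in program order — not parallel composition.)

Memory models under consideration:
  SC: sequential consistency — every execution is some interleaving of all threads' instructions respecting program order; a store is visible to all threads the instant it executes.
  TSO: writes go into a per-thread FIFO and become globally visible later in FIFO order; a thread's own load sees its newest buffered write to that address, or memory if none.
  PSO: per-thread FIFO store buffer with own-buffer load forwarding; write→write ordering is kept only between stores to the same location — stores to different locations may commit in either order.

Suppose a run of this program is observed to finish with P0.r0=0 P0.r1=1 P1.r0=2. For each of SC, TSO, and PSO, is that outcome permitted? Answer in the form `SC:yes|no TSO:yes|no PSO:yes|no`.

SC:yes TSO:yes PSO:yes

outcome vector order: (P0.r0,P0.r1,P1.r0)
[SC] allowed = {(0,0,2), (0,1,2), (0,2,2), (1,1,0), (1,1,2), (2,1,2), (2,2,2)}
[TSO] allowed = {(0,0,0), (0,0,2), (0,1,0), (0,1,2), (0,2,0), (0,2,2), (1,1,0), (1,1,2), (2,1,0), (2,1,2), (2,2,0), (2,2,2)}
[PSO] allowed = {(0,0,0), (0,0,2), (0,1,0), (0,1,2), (0,2,0), (0,2,2), (1,1,0), (1,1,2), (2,1,0), (2,1,2), (2,2,0), (2,2,2)}
target (0,1,2) ∈ {SC,TSO,PSO}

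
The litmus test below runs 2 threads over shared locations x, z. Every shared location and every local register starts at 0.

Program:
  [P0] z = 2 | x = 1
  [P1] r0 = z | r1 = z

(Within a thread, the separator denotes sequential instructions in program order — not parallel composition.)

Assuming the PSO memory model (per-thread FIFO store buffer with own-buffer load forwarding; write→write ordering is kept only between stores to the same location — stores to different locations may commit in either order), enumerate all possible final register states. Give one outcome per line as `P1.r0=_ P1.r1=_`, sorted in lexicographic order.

P1.r0=0 P1.r1=0
P1.r0=0 P1.r1=2
P1.r0=2 P1.r1=2

outcome vector order: (P1.r0,P1.r1)
|PSO outcomes| = 3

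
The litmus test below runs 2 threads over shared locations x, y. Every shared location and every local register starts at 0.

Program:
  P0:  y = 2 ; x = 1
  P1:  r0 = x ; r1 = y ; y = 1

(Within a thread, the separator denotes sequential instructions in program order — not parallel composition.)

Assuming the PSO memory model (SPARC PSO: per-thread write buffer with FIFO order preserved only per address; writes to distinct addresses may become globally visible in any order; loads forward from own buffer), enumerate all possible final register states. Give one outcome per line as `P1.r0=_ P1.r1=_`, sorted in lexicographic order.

outcome vector order: (P1.r0,P1.r1)
|PSO outcomes| = 4

P1.r0=0 P1.r1=0
P1.r0=0 P1.r1=2
P1.r0=1 P1.r1=0
P1.r0=1 P1.r1=2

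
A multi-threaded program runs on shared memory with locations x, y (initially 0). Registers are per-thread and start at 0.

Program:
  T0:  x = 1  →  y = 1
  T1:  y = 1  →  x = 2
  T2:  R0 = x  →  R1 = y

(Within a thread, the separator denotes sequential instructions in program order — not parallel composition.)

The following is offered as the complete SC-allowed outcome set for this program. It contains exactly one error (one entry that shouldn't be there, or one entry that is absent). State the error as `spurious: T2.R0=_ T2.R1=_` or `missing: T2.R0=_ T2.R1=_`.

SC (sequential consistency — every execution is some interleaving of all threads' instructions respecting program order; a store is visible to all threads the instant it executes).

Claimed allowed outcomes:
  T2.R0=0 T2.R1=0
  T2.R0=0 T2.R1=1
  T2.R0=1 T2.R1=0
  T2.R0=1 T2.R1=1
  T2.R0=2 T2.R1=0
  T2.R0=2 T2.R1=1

outcome vector order: (T2.R0,T2.R1)
SC: 5 outcomes — {(0,0), (0,1), (1,0), (1,1), (2,1)}
claimed∖SC = {(2,0)}

spurious: T2.R0=2 T2.R1=0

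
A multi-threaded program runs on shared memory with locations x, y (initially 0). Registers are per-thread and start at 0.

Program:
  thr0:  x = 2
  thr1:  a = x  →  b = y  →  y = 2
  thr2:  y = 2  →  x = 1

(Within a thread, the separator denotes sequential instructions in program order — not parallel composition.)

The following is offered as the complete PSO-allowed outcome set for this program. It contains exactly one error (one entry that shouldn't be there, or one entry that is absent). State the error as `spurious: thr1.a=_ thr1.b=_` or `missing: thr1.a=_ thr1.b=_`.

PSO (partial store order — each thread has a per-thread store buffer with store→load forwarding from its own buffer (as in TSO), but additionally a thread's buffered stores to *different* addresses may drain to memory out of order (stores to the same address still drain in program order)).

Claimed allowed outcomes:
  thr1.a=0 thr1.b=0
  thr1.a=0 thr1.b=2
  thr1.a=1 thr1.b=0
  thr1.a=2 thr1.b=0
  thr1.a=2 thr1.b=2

outcome vector order: (thr1.a,thr1.b)
under PSO → (0,0) (0,2) (1,0) (1,2) (2,0) (2,2)
PSO∖claimed = {(1,2)}

missing: thr1.a=1 thr1.b=2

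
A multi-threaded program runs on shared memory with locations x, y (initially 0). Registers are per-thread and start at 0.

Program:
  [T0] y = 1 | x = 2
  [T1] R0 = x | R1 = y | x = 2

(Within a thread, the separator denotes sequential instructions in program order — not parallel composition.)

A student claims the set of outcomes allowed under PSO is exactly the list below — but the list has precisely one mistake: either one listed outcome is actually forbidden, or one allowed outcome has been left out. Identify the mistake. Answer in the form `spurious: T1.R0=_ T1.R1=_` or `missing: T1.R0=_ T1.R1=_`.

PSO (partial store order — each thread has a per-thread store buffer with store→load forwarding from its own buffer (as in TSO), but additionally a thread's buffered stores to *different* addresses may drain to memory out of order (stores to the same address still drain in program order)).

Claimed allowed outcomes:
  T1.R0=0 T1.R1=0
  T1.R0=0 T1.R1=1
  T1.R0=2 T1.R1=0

missing: T1.R0=2 T1.R1=1

outcome vector order: (T1.R0,T1.R1)
[PSO] allowed = {(0,0), (0,1), (2,0), (2,1)}
PSO∖claimed = {(2,1)}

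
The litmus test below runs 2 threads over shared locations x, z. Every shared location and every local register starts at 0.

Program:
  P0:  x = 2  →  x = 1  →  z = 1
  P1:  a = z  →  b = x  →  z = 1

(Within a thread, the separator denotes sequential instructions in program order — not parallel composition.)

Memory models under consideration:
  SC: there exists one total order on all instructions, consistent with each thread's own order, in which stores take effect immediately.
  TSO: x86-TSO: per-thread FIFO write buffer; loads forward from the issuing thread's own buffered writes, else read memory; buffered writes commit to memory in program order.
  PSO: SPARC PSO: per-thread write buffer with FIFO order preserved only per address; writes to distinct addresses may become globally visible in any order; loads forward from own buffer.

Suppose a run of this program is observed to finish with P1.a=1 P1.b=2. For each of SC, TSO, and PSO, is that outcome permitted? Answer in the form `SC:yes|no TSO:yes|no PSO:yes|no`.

outcome vector order: (P1.a,P1.b)
SC (4): <0 0>; <0 1>; <0 2>; <1 1>
TSO (4): <0 0>; <0 1>; <0 2>; <1 1>
PSO (6): <0 0>; <0 1>; <0 2>; <1 0>; <1 1>; <1 2>
target <1 2> ∈ {PSO}

SC:no TSO:no PSO:yes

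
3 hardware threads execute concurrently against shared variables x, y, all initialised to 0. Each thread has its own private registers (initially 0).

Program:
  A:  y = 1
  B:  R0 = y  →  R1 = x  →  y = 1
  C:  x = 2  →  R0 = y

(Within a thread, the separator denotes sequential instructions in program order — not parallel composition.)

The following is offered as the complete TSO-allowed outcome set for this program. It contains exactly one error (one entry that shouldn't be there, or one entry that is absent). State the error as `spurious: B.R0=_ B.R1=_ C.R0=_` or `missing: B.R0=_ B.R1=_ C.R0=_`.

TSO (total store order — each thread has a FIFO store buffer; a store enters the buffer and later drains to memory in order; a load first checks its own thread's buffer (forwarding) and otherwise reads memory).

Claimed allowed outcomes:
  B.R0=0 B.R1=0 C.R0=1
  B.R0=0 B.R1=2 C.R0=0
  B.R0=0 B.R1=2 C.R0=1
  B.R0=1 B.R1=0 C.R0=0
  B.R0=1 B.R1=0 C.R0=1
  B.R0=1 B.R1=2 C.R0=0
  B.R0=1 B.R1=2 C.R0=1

outcome vector order: (B.R0,B.R1,C.R0)
TSO: 8 outcomes — {(0,0,0); (0,0,1); (0,2,0); (0,2,1); (1,0,0); (1,0,1); (1,2,0); (1,2,1)}
TSO∖claimed = {(0,0,0)}

missing: B.R0=0 B.R1=0 C.R0=0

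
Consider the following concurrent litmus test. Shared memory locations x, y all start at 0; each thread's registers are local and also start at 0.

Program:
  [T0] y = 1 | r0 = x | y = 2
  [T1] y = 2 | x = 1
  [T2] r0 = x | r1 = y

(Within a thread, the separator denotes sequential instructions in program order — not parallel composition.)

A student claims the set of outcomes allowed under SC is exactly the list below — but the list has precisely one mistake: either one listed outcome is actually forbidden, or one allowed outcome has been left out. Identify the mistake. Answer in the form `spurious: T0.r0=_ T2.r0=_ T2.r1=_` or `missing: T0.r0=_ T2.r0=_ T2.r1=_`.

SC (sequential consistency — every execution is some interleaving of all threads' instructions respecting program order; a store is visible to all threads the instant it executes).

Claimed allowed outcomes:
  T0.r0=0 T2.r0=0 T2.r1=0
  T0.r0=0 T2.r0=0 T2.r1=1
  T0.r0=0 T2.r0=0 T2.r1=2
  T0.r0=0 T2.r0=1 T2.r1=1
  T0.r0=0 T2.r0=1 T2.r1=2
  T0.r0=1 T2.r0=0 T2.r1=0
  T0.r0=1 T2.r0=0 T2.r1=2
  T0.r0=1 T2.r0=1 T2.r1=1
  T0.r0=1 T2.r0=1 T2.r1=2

missing: T0.r0=1 T2.r0=0 T2.r1=1

outcome vector order: (T0.r0,T2.r0,T2.r1)
SC (10): 0/0/0 0/0/1 0/0/2 0/1/1 0/1/2 1/0/0 1/0/1 1/0/2 1/1/1 1/1/2
SC∖claimed = {1/0/1}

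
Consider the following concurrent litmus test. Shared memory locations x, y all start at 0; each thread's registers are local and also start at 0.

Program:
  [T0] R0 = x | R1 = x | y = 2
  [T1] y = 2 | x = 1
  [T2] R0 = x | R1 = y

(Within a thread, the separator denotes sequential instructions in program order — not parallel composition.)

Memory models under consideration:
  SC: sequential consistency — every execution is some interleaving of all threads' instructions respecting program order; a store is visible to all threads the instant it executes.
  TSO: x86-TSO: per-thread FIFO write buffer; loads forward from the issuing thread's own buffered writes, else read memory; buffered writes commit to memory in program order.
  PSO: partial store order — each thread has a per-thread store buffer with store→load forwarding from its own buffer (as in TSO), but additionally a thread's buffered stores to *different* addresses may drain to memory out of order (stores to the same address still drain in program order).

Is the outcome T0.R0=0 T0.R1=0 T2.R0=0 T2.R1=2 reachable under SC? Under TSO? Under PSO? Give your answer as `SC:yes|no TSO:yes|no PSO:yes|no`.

SC:yes TSO:yes PSO:yes

outcome vector order: (T0.R0,T0.R1,T2.R0,T2.R1)
[SC] allowed = {(0,0,0,0), (0,0,0,2), (0,0,1,2), (0,1,0,0), (0,1,0,2), (0,1,1,2), (1,1,0,0), (1,1,0,2), (1,1,1,2)}
[TSO] allowed = {(0,0,0,0), (0,0,0,2), (0,0,1,2), (0,1,0,0), (0,1,0,2), (0,1,1,2), (1,1,0,0), (1,1,0,2), (1,1,1,2)}
[PSO] allowed = {(0,0,0,0), (0,0,0,2), (0,0,1,0), (0,0,1,2), (0,1,0,0), (0,1,0,2), (0,1,1,0), (0,1,1,2), (1,1,0,0), (1,1,0,2), (1,1,1,0), (1,1,1,2)}
target (0,0,0,2) ∈ {SC,TSO,PSO}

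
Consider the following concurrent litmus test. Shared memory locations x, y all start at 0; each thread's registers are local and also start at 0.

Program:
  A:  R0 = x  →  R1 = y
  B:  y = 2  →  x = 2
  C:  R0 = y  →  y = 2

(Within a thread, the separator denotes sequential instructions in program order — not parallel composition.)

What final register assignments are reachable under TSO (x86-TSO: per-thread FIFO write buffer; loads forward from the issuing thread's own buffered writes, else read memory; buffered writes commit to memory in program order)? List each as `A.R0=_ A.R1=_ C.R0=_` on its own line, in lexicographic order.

A.R0=0 A.R1=0 C.R0=0
A.R0=0 A.R1=0 C.R0=2
A.R0=0 A.R1=2 C.R0=0
A.R0=0 A.R1=2 C.R0=2
A.R0=2 A.R1=2 C.R0=0
A.R0=2 A.R1=2 C.R0=2

outcome vector order: (A.R0,A.R1,C.R0)
|TSO outcomes| = 6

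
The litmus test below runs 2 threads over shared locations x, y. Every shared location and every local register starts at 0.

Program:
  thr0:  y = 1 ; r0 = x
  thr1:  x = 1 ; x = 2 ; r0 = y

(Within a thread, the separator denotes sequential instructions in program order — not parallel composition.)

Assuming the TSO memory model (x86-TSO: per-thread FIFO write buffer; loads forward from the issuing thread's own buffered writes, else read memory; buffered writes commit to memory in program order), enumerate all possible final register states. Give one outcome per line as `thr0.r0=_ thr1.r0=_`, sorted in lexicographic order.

outcome vector order: (thr0.r0,thr1.r0)
|TSO outcomes| = 6

thr0.r0=0 thr1.r0=0
thr0.r0=0 thr1.r0=1
thr0.r0=1 thr1.r0=0
thr0.r0=1 thr1.r0=1
thr0.r0=2 thr1.r0=0
thr0.r0=2 thr1.r0=1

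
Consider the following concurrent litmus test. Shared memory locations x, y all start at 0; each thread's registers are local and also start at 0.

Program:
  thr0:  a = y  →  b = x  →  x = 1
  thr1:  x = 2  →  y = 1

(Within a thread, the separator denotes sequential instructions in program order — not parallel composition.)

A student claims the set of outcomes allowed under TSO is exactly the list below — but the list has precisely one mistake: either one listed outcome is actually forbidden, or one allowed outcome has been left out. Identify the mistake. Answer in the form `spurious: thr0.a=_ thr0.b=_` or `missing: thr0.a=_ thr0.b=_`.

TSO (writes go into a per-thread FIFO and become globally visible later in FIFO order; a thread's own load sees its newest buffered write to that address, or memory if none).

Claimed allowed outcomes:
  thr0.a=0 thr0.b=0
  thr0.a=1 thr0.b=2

outcome vector order: (thr0.a,thr0.b)
TSO (3): (0,0), (0,2), (1,2)
TSO∖claimed = {(0,2)}

missing: thr0.a=0 thr0.b=2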